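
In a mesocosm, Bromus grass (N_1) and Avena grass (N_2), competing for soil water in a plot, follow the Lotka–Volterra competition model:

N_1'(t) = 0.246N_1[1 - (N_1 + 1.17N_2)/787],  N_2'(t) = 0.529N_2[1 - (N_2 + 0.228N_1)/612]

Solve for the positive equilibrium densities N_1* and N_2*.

Setting both brackets to zero gives the nullclines N_1 + 1.17N_2 = 787 and 0.228N_1 + N_2 = 612.
Substituting N_2 = 612 - 0.228N_1 into the first: N_1(1 - 1.17·0.228) = 787 - 1.17·612.
So N_1* = 71/0.733 = 96.8, and then N_2* = 612 - 0.228·96.8 = 590.

N_1* ≈ 96.8, N_2* ≈ 590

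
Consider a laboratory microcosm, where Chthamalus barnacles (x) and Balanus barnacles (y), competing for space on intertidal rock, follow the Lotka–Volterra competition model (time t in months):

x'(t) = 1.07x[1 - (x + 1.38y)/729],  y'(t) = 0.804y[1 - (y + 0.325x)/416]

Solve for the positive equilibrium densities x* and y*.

Setting both brackets to zero gives the nullclines x + 1.38y = 729 and 0.325x + y = 416.
Substituting y = 416 - 0.325x into the first: x(1 - 1.38·0.325) = 729 - 1.38·416.
So x* = 155/0.552 = 281, and then y* = 416 - 0.325·281 = 325.

x* ≈ 281, y* ≈ 325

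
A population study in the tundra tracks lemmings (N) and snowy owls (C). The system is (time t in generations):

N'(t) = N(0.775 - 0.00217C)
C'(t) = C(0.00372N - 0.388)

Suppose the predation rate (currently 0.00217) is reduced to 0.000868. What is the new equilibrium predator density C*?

At the interior fixed point, setting dN/dt = 0 with N > 0 fixes C* = (prey growth rate)/(NC coefficient) — independent of the other coefficients.
With the change, C* = 0.775/0.000868 = 893; it rises from 357.

C* ≈ 893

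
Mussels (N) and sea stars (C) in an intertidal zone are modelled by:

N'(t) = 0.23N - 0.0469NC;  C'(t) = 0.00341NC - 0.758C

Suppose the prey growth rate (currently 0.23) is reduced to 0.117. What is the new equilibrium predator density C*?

C* ≈ 2.49

At the interior fixed point, setting dN/dt = 0 with N > 0 fixes C* = (prey growth rate)/(NC coefficient) — independent of the other coefficients.
With the change, C* = 0.117/0.0469 = 2.49; it falls from 4.9.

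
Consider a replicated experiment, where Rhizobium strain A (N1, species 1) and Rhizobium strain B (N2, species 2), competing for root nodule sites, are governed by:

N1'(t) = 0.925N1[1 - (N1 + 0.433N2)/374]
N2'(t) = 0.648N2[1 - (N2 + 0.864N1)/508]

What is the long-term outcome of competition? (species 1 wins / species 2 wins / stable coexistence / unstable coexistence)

stable coexistence

Compare the nullcline intercepts: K1/α12 = 374/0.433 = 864 > K2 = 508; K2/α21 = 508/0.864 = 588 > K1 = 374.
Since both inequalities hold, each species can invade when rare, so the interior equilibrium is stable.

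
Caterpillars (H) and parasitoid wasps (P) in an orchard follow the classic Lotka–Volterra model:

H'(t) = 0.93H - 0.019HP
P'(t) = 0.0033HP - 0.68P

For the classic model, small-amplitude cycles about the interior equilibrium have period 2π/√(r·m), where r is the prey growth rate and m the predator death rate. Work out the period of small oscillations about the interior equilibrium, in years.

T ≈ 7.9 years

Here r = 0.93 and m = 0.68, so r·m = 0.632.
ω = √0.632 = 0.795 per year, hence T = 2π/ω ≈ 7.9 years.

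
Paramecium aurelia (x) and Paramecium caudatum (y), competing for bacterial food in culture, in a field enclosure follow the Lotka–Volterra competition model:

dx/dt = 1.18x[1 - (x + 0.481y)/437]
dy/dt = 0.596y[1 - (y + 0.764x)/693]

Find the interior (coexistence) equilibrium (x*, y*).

Setting both brackets to zero gives the nullclines x + 0.481y = 437 and 0.764x + y = 693.
Substituting y = 693 - 0.764x into the first: x(1 - 0.481·0.764) = 437 - 0.481·693.
So x* = 104/0.633 = 164, and then y* = 693 - 0.764·164 = 568.

x* ≈ 164, y* ≈ 568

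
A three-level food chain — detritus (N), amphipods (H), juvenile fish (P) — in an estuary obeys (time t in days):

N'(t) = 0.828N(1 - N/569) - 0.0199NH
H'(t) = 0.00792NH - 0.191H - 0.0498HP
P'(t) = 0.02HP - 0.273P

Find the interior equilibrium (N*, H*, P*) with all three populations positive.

N* ≈ 382, H* ≈ 13.7, P* ≈ 57

From dP/dt = 0: 0.02H* = 0.273, so H* = 13.7.
From dN/dt = 0: 0.828(1 - N*/569) = 0.0199·13.7, giving N* = 569·(1 - 0.328) = 382.
From dH/dt = 0: 0.00792·382 - 0.191 = 0.0498P*, so P* = 2.84/0.0498 = 57.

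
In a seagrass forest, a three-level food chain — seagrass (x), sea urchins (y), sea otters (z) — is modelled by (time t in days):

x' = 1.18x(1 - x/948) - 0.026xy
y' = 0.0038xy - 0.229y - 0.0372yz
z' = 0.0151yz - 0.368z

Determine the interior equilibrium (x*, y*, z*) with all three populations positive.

From dz/dt = 0: 0.0151y* = 0.368, so y* = 24.4.
From dx/dt = 0: 1.18(1 - x*/948) = 0.026·24.4, giving x* = 948·(1 - 0.537) = 439.
From dy/dt = 0: 0.0038·439 - 0.229 = 0.0372z*, so z* = 1.44/0.0372 = 38.7.

x* ≈ 439, y* ≈ 24.4, z* ≈ 38.7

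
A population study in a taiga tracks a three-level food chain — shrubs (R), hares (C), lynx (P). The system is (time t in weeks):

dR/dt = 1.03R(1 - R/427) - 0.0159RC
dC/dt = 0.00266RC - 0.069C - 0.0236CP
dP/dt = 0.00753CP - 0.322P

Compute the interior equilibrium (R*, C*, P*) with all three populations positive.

R* ≈ 145, C* ≈ 42.8, P* ≈ 13.4

From dP/dt = 0: 0.00753C* = 0.322, so C* = 42.8.
From dR/dt = 0: 1.03(1 - R*/427) = 0.0159·42.8, giving R* = 427·(1 - 0.66) = 145.
From dC/dt = 0: 0.00266·145 - 0.069 = 0.0236P*, so P* = 0.317/0.0236 = 13.4.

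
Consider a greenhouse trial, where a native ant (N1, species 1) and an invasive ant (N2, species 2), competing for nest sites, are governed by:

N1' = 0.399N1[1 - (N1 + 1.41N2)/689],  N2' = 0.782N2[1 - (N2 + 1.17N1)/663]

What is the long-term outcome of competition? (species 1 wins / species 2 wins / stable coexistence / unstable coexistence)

unstable coexistence (outcome depends on initial conditions)

Compare the nullcline intercepts: K1/α12 = 689/1.41 = 489 < K2 = 663; K2/α21 = 663/1.17 = 567 < K1 = 689.
Since both are reversed, neither can invade when rare; the interior point is a saddle.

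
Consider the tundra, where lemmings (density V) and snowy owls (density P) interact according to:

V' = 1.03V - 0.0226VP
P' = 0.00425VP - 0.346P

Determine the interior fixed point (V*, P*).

Set dP/dt = 0 with P > 0: 0.00425V - 0.346 = 0, so V* = 0.346/0.00425 = 81.4.
Set dV/dt = 0 with V > 0: 1.03 - 0.0226P = 0, so P* = 1.03/0.0226 = 45.6.

V* ≈ 81.4, P* ≈ 45.6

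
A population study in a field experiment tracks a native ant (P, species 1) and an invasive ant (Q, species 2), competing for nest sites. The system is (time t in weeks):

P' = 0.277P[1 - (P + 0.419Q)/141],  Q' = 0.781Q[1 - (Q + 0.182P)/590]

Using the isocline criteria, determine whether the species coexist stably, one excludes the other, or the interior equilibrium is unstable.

species 2 excludes species 1

Compare the nullcline intercepts: K1/α12 = 141/0.419 = 337 < K2 = 590; K2/α21 = 590/0.182 = 3240 > K1 = 141.
Since the inequalities point opposite ways, species 2 can invade but species 1 cannot.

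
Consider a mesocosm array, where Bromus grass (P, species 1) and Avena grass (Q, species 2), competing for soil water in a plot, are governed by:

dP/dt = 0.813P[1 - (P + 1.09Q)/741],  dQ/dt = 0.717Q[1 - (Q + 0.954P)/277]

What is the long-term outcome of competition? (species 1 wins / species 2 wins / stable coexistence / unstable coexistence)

species 1 excludes species 2

Compare the nullcline intercepts: K1/α12 = 741/1.09 = 680 > K2 = 277; K2/α21 = 277/0.954 = 290 < K1 = 741.
Since the inequalities point opposite ways, species 1 can invade but species 2 cannot.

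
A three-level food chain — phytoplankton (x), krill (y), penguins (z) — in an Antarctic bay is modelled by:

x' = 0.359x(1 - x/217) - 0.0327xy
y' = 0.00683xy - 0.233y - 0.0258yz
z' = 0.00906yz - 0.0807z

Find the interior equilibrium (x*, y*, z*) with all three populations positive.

x* ≈ 40.9, y* ≈ 8.91, z* ≈ 1.81

From dz/dt = 0: 0.00906y* = 0.0807, so y* = 8.91.
From dx/dt = 0: 0.359(1 - x*/217) = 0.0327·8.91, giving x* = 217·(1 - 0.811) = 40.9.
From dy/dt = 0: 0.00683·40.9 - 0.233 = 0.0258z*, so z* = 0.0466/0.0258 = 1.81.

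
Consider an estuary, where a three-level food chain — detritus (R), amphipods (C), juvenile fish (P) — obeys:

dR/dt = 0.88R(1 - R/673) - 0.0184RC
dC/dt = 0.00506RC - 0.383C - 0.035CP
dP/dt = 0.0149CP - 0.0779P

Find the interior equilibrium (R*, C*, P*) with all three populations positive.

From dP/dt = 0: 0.0149C* = 0.0779, so C* = 5.23.
From dR/dt = 0: 0.88(1 - R*/673) = 0.0184·5.23, giving R* = 673·(1 - 0.109) = 599.
From dC/dt = 0: 0.00506·599 - 0.383 = 0.035P*, so P* = 2.65/0.035 = 75.7.

R* ≈ 599, C* ≈ 5.23, P* ≈ 75.7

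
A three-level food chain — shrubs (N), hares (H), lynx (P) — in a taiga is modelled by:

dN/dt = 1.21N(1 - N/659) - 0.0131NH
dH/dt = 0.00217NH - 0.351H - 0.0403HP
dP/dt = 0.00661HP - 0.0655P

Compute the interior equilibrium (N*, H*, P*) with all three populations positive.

N* ≈ 588, H* ≈ 9.91, P* ≈ 23

From dP/dt = 0: 0.00661H* = 0.0655, so H* = 9.91.
From dN/dt = 0: 1.21(1 - N*/659) = 0.0131·9.91, giving N* = 659·(1 - 0.107) = 588.
From dH/dt = 0: 0.00217·588 - 0.351 = 0.0403P*, so P* = 0.926/0.0403 = 23.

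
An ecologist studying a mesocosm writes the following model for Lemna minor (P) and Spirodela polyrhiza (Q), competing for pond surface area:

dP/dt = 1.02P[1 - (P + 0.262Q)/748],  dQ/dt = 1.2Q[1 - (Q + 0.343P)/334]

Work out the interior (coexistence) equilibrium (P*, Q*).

P* ≈ 726, Q* ≈ 85.1

Setting both brackets to zero gives the nullclines P + 0.262Q = 748 and 0.343P + Q = 334.
Substituting Q = 334 - 0.343P into the first: P(1 - 0.262·0.343) = 748 - 0.262·334.
So P* = 660/0.91 = 726, and then Q* = 334 - 0.343·726 = 85.1.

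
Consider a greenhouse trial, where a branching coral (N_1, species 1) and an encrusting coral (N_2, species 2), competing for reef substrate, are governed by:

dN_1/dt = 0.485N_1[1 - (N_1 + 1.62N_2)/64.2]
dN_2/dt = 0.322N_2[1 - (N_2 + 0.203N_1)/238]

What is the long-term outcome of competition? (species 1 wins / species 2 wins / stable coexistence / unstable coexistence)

species 2 excludes species 1

Compare the nullcline intercepts: K1/α12 = 64.2/1.62 = 39.6 < K2 = 238; K2/α21 = 238/0.203 = 1170 > K1 = 64.2.
Since the inequalities point opposite ways, species 2 can invade but species 1 cannot.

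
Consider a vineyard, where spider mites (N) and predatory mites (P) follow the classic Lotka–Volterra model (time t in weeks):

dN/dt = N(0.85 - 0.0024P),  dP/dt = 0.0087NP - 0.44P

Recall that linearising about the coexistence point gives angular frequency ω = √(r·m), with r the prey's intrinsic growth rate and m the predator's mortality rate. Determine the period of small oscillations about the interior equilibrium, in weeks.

Here r = 0.85 and m = 0.44, so r·m = 0.374.
ω = √0.374 = 0.612 per week, hence T = 2π/ω ≈ 10.3 weeks.

T ≈ 10.3 weeks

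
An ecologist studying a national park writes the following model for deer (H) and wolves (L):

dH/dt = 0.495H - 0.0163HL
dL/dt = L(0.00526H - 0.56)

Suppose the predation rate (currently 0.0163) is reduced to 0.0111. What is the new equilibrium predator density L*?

L* ≈ 44.6

At the interior fixed point, setting dH/dt = 0 with H > 0 fixes L* = (prey growth rate)/(HL coefficient) — independent of the other coefficients.
With the change, L* = 0.495/0.0111 = 44.6; it rises from 30.4.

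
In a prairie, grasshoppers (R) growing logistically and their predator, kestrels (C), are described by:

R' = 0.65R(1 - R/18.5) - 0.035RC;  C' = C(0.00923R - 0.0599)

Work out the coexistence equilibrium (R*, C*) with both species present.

R* ≈ 6.49, C* ≈ 12.1

From dC/dt = 0 with C > 0: 0.00923R* = 0.0599, so R* = 6.49.
Substitute into dR/dt = 0: 0.65(1 - 6.49/18.5) = 0.035C*.
The bracket is 0.649, giving C* = 0.422/0.035 = 12.1.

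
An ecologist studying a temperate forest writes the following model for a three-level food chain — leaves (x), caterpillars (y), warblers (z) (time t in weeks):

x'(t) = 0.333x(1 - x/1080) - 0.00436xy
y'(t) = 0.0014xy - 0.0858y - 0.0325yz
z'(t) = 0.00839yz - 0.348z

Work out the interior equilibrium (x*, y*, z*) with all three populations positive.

From dz/dt = 0: 0.00839y* = 0.348, so y* = 41.5.
From dx/dt = 0: 0.333(1 - x*/1080) = 0.00436·41.5, giving x* = 1080·(1 - 0.543) = 493.
From dy/dt = 0: 0.0014·493 - 0.0858 = 0.0325z*, so z* = 0.605/0.0325 = 18.6.

x* ≈ 493, y* ≈ 41.5, z* ≈ 18.6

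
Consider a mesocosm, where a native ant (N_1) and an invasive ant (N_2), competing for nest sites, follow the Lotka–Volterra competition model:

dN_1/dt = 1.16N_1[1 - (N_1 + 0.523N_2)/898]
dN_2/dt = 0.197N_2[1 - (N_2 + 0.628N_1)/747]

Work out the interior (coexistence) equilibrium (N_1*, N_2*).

N_1* ≈ 755, N_2* ≈ 273

Setting both brackets to zero gives the nullclines N_1 + 0.523N_2 = 898 and 0.628N_1 + N_2 = 747.
Substituting N_2 = 747 - 0.628N_1 into the first: N_1(1 - 0.523·0.628) = 898 - 0.523·747.
So N_1* = 507/0.672 = 755, and then N_2* = 747 - 0.628·755 = 273.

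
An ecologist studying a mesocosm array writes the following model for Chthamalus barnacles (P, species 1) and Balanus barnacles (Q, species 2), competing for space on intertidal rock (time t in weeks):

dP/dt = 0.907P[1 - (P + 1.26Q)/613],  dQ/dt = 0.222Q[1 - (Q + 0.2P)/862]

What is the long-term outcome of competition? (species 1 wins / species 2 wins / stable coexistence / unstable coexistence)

Compare the nullcline intercepts: K1/α12 = 613/1.26 = 487 < K2 = 862; K2/α21 = 862/0.2 = 4310 > K1 = 613.
Since the inequalities point opposite ways, species 2 can invade but species 1 cannot.

species 2 excludes species 1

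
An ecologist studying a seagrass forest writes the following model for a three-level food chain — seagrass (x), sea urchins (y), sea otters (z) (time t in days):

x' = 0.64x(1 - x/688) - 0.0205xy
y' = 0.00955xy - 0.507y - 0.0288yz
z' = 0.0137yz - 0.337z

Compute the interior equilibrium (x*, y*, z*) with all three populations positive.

From dz/dt = 0: 0.0137y* = 0.337, so y* = 24.6.
From dx/dt = 0: 0.64(1 - x*/688) = 0.0205·24.6, giving x* = 688·(1 - 0.788) = 146.
From dy/dt = 0: 0.00955·146 - 0.507 = 0.0288z*, so z* = 0.886/0.0288 = 30.8.

x* ≈ 146, y* ≈ 24.6, z* ≈ 30.8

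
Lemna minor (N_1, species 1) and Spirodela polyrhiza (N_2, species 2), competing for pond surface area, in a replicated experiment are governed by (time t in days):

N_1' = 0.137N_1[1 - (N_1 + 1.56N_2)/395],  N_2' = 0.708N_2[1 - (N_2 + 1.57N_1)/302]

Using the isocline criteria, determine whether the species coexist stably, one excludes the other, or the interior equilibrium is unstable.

unstable coexistence (outcome depends on initial conditions)

Compare the nullcline intercepts: K1/α12 = 395/1.56 = 253 < K2 = 302; K2/α21 = 302/1.57 = 192 < K1 = 395.
Since both are reversed, neither can invade when rare; the interior point is a saddle.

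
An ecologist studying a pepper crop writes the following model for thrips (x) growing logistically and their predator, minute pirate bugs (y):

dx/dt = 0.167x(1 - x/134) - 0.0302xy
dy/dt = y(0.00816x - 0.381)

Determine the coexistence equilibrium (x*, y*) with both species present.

From dy/dt = 0 with y > 0: 0.00816x* = 0.381, so x* = 46.7.
Substitute into dx/dt = 0: 0.167(1 - 46.7/134) = 0.0302y*.
The bracket is 0.652, giving y* = 0.109/0.0302 = 3.6.

x* ≈ 46.7, y* ≈ 3.6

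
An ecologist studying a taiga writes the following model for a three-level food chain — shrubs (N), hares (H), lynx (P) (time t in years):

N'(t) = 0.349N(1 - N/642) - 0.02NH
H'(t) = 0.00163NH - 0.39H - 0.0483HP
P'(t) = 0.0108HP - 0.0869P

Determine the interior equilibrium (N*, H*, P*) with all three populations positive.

From dP/dt = 0: 0.0108H* = 0.0869, so H* = 8.05.
From dN/dt = 0: 0.349(1 - N*/642) = 0.02·8.05, giving N* = 642·(1 - 0.461) = 346.
From dH/dt = 0: 0.00163·346 - 0.39 = 0.0483P*, so P* = 0.174/0.0483 = 3.6.

N* ≈ 346, H* ≈ 8.05, P* ≈ 3.6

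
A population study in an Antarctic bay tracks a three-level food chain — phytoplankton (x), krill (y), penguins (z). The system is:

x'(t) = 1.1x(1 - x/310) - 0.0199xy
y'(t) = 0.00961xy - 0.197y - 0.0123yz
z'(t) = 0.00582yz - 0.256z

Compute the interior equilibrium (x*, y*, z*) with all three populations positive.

x* ≈ 63.3, y* ≈ 44, z* ≈ 33.5

From dz/dt = 0: 0.00582y* = 0.256, so y* = 44.
From dx/dt = 0: 1.1(1 - x*/310) = 0.0199·44, giving x* = 310·(1 - 0.796) = 63.3.
From dy/dt = 0: 0.00961·63.3 - 0.197 = 0.0123z*, so z* = 0.411/0.0123 = 33.5.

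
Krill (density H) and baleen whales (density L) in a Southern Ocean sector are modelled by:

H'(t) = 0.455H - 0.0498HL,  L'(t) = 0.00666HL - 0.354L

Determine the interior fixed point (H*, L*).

Set dL/dt = 0 with L > 0: 0.00666H - 0.354 = 0, so H* = 0.354/0.00666 = 53.2.
Set dH/dt = 0 with H > 0: 0.455 - 0.0498L = 0, so L* = 0.455/0.0498 = 9.14.

H* ≈ 53.2, L* ≈ 9.14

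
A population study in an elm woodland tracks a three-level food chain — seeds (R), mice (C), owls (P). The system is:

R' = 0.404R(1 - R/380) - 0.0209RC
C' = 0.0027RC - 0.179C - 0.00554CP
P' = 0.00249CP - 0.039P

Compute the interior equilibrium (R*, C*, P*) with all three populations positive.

From dP/dt = 0: 0.00249C* = 0.039, so C* = 15.7.
From dR/dt = 0: 0.404(1 - R*/380) = 0.0209·15.7, giving R* = 380·(1 - 0.81) = 72.1.
From dC/dt = 0: 0.0027·72.1 - 0.179 = 0.00554P*, so P* = 0.0157/0.00554 = 2.83.

R* ≈ 72.1, C* ≈ 15.7, P* ≈ 2.83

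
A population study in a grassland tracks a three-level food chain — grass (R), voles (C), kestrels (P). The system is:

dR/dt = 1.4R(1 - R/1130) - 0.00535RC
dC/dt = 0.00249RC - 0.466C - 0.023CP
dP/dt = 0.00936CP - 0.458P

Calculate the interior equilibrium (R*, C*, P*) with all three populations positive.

R* ≈ 919, C* ≈ 48.9, P* ≈ 79.2

From dP/dt = 0: 0.00936C* = 0.458, so C* = 48.9.
From dR/dt = 0: 1.4(1 - R*/1130) = 0.00535·48.9, giving R* = 1130·(1 - 0.187) = 919.
From dC/dt = 0: 0.00249·919 - 0.466 = 0.023P*, so P* = 1.82/0.023 = 79.2.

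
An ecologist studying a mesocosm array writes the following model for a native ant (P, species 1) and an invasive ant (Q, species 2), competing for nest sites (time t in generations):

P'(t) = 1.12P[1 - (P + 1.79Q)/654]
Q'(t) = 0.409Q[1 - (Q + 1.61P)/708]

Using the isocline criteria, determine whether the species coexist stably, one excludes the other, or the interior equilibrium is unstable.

Compare the nullcline intercepts: K1/α12 = 654/1.79 = 365 < K2 = 708; K2/α21 = 708/1.61 = 440 < K1 = 654.
Since both are reversed, neither can invade when rare; the interior point is a saddle.

unstable coexistence (outcome depends on initial conditions)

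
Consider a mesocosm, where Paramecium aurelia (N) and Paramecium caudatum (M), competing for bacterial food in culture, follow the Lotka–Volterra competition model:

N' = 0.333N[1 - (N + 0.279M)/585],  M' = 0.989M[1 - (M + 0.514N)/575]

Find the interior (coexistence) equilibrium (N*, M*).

Setting both brackets to zero gives the nullclines N + 0.279M = 585 and 0.514N + M = 575.
Substituting M = 575 - 0.514N into the first: N(1 - 0.279·0.514) = 585 - 0.279·575.
So N* = 425/0.857 = 496, and then M* = 575 - 0.514·496 = 320.

N* ≈ 496, M* ≈ 320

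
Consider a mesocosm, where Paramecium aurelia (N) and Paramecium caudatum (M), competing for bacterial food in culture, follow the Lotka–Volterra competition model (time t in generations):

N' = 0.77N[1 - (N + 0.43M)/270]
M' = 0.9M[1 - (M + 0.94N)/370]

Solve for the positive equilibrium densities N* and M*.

Setting both brackets to zero gives the nullclines N + 0.43M = 270 and 0.94N + M = 370.
Substituting M = 370 - 0.94N into the first: N(1 - 0.43·0.94) = 270 - 0.43·370.
So N* = 111/0.596 = 186, and then M* = 370 - 0.94·186 = 195.

N* ≈ 186, M* ≈ 195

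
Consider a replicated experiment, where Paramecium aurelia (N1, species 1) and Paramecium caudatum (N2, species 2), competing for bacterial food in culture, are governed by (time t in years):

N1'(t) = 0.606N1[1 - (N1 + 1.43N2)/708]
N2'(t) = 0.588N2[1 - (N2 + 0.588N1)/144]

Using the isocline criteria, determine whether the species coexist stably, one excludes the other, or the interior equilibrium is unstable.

species 1 excludes species 2

Compare the nullcline intercepts: K1/α12 = 708/1.43 = 495 > K2 = 144; K2/α21 = 144/0.588 = 245 < K1 = 708.
Since the inequalities point opposite ways, species 1 can invade but species 2 cannot.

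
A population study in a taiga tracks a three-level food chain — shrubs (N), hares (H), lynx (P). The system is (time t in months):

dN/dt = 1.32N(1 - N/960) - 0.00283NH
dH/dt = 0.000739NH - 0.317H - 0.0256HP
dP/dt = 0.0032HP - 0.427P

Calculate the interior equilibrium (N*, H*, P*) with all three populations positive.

From dP/dt = 0: 0.0032H* = 0.427, so H* = 133.
From dN/dt = 0: 1.32(1 - N*/960) = 0.00283·133, giving N* = 960·(1 - 0.286) = 685.
From dH/dt = 0: 0.000739·685 - 0.317 = 0.0256P*, so P* = 0.189/0.0256 = 7.4.

N* ≈ 685, H* ≈ 133, P* ≈ 7.4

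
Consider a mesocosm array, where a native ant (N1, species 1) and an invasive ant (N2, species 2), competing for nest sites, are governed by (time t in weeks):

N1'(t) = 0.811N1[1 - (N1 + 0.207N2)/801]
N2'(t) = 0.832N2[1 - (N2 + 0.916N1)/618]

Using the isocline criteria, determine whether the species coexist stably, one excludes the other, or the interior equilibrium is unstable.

Compare the nullcline intercepts: K1/α12 = 801/0.207 = 3870 > K2 = 618; K2/α21 = 618/0.916 = 675 < K1 = 801.
Since the inequalities point opposite ways, species 1 can invade but species 2 cannot.

species 1 excludes species 2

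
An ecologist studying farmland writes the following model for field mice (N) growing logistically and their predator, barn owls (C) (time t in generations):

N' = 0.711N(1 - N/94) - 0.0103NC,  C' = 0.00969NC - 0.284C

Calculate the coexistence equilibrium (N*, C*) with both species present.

N* ≈ 29.3, C* ≈ 47.5

From dC/dt = 0 with C > 0: 0.00969N* = 0.284, so N* = 29.3.
Substitute into dN/dt = 0: 0.711(1 - 29.3/94) = 0.0103C*.
The bracket is 0.688, giving C* = 0.489/0.0103 = 47.5.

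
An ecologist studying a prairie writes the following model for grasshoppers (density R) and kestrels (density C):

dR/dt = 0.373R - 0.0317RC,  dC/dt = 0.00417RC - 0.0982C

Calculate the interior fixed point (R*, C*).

Set dC/dt = 0 with C > 0: 0.00417R - 0.0982 = 0, so R* = 0.0982/0.00417 = 23.5.
Set dR/dt = 0 with R > 0: 0.373 - 0.0317C = 0, so C* = 0.373/0.0317 = 11.8.

R* ≈ 23.5, C* ≈ 11.8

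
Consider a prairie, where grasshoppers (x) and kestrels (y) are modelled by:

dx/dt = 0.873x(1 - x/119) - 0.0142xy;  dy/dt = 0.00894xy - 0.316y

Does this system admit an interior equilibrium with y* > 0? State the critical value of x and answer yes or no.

The predator equation gives dy/dt > 0 only when x > 0.316/0.00894 = 35.3.
Without the predator, x → K = 119. Since 119 > 35.3, the predator can invade and persist.

Threshold x = 35.3; K > 35.3, so yes, the predator persists.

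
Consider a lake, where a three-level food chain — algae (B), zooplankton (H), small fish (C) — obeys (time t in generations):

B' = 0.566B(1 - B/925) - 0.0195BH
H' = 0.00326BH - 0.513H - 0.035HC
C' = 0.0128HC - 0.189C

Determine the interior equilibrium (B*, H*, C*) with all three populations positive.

B* ≈ 454, H* ≈ 14.8, C* ≈ 27.7

From dC/dt = 0: 0.0128H* = 0.189, so H* = 14.8.
From dB/dt = 0: 0.566(1 - B*/925) = 0.0195·14.8, giving B* = 925·(1 - 0.509) = 454.
From dH/dt = 0: 0.00326·454 - 0.513 = 0.035C*, so C* = 0.968/0.035 = 27.7.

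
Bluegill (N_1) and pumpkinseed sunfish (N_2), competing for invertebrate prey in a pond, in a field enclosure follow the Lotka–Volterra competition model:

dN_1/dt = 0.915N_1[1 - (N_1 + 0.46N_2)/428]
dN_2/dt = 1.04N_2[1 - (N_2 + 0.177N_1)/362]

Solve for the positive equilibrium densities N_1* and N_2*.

Setting both brackets to zero gives the nullclines N_1 + 0.46N_2 = 428 and 0.177N_1 + N_2 = 362.
Substituting N_2 = 362 - 0.177N_1 into the first: N_1(1 - 0.46·0.177) = 428 - 0.46·362.
So N_1* = 261/0.919 = 285, and then N_2* = 362 - 0.177·285 = 312.

N_1* ≈ 285, N_2* ≈ 312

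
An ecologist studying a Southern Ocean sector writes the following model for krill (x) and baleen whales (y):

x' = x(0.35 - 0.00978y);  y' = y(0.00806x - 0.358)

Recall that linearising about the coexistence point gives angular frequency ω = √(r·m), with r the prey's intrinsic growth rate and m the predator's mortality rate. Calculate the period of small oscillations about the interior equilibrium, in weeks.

Here r = 0.35 and m = 0.358, so r·m = 0.125.
ω = √0.125 = 0.354 per week, hence T = 2π/ω ≈ 17.8 weeks.

T ≈ 17.8 weeks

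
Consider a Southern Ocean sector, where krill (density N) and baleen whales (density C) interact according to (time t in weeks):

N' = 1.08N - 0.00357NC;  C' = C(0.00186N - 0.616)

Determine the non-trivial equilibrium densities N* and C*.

Set dC/dt = 0 with C > 0: 0.00186N - 0.616 = 0, so N* = 0.616/0.00186 = 331.
Set dN/dt = 0 with N > 0: 1.08 - 0.00357C = 0, so C* = 1.08/0.00357 = 303.

N* ≈ 331, C* ≈ 303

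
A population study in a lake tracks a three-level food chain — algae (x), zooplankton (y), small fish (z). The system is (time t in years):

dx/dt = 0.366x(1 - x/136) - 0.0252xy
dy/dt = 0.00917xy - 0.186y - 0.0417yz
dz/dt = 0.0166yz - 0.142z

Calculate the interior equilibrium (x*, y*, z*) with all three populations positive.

From dz/dt = 0: 0.0166y* = 0.142, so y* = 8.55.
From dx/dt = 0: 0.366(1 - x*/136) = 0.0252·8.55, giving x* = 136·(1 - 0.589) = 55.9.
From dy/dt = 0: 0.00917·55.9 - 0.186 = 0.0417z*, so z* = 0.327/0.0417 = 7.83.

x* ≈ 55.9, y* ≈ 8.55, z* ≈ 7.83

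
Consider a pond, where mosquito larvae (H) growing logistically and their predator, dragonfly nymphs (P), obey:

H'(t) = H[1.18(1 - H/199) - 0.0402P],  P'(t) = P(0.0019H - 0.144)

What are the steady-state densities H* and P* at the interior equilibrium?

H* ≈ 75.8, P* ≈ 18.2

From dP/dt = 0 with P > 0: 0.0019H* = 0.144, so H* = 75.8.
Substitute into dH/dt = 0: 1.18(1 - 75.8/199) = 0.0402P*.
The bracket is 0.619, giving P* = 0.731/0.0402 = 18.2.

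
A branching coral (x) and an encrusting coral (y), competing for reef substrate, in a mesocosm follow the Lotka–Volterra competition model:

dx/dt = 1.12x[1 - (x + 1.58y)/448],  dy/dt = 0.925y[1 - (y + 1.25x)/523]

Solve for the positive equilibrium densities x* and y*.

x* ≈ 388, y* ≈ 37.9

Setting both brackets to zero gives the nullclines x + 1.58y = 448 and 1.25x + y = 523.
Substituting y = 523 - 1.25x into the first: x(1 - 1.58·1.25) = 448 - 1.58·523.
So x* = -378/-0.975 = 388, and then y* = 523 - 1.25·388 = 37.9.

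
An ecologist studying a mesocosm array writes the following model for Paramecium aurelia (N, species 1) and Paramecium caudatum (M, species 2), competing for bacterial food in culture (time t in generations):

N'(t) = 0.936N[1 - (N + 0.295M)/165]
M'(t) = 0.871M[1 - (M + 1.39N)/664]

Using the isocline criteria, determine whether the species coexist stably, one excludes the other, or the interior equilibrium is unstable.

Compare the nullcline intercepts: K1/α12 = 165/0.295 = 559 < K2 = 664; K2/α21 = 664/1.39 = 478 > K1 = 165.
Since the inequalities point opposite ways, species 2 can invade but species 1 cannot.

species 2 excludes species 1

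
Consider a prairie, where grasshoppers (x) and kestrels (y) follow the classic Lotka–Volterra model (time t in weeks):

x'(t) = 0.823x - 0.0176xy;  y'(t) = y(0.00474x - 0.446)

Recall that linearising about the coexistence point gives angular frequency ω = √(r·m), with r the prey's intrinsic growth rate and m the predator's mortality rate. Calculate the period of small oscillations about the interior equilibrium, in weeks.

Here r = 0.823 and m = 0.446, so r·m = 0.367.
ω = √0.367 = 0.606 per week, hence T = 2π/ω ≈ 10.4 weeks.

T ≈ 10.4 weeks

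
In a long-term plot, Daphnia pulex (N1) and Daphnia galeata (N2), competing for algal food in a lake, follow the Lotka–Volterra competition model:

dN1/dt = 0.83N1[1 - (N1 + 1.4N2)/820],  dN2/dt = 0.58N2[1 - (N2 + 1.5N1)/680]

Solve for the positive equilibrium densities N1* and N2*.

Setting both brackets to zero gives the nullclines N1 + 1.4N2 = 820 and 1.5N1 + N2 = 680.
Substituting N2 = 680 - 1.5N1 into the first: N1(1 - 1.4·1.5) = 820 - 1.4·680.
So N1* = -132/-1.1 = 120, and then N2* = 680 - 1.5·120 = 500.

N1* ≈ 120, N2* ≈ 500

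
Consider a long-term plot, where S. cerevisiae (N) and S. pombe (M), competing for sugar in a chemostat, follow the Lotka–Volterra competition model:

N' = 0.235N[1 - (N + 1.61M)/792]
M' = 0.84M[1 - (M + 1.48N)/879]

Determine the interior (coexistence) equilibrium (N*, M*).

Setting both brackets to zero gives the nullclines N + 1.61M = 792 and 1.48N + M = 879.
Substituting M = 879 - 1.48N into the first: N(1 - 1.61·1.48) = 792 - 1.61·879.
So N* = -623/-1.38 = 451, and then M* = 879 - 1.48·451 = 212.

N* ≈ 451, M* ≈ 212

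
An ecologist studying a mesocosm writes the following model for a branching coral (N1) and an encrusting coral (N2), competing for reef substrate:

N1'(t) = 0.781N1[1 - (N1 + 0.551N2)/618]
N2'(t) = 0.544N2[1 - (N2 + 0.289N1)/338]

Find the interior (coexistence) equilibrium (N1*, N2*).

N1* ≈ 514, N2* ≈ 190

Setting both brackets to zero gives the nullclines N1 + 0.551N2 = 618 and 0.289N1 + N2 = 338.
Substituting N2 = 338 - 0.289N1 into the first: N1(1 - 0.551·0.289) = 618 - 0.551·338.
So N1* = 432/0.841 = 514, and then N2* = 338 - 0.289·514 = 190.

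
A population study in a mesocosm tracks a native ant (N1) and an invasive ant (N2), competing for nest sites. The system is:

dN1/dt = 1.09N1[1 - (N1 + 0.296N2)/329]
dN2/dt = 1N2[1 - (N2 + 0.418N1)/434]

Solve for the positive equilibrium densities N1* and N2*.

N1* ≈ 229, N2* ≈ 338

Setting both brackets to zero gives the nullclines N1 + 0.296N2 = 329 and 0.418N1 + N2 = 434.
Substituting N2 = 434 - 0.418N1 into the first: N1(1 - 0.296·0.418) = 329 - 0.296·434.
So N1* = 201/0.876 = 229, and then N2* = 434 - 0.418·229 = 338.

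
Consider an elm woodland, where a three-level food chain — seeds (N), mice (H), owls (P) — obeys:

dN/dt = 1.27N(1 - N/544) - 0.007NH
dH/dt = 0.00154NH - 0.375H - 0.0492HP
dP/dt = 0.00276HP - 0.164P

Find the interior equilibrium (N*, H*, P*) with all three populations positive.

From dP/dt = 0: 0.00276H* = 0.164, so H* = 59.4.
From dN/dt = 0: 1.27(1 - N*/544) = 0.007·59.4, giving N* = 544·(1 - 0.328) = 366.
From dH/dt = 0: 0.00154·366 - 0.375 = 0.0492P*, so P* = 0.188/0.0492 = 3.83.

N* ≈ 366, H* ≈ 59.4, P* ≈ 3.83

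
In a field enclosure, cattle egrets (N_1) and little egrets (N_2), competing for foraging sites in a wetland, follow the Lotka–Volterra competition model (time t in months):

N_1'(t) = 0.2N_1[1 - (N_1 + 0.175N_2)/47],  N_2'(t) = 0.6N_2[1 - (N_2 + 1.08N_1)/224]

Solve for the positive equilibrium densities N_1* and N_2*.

Setting both brackets to zero gives the nullclines N_1 + 0.175N_2 = 47 and 1.08N_1 + N_2 = 224.
Substituting N_2 = 224 - 1.08N_1 into the first: N_1(1 - 0.175·1.08) = 47 - 0.175·224.
So N_1* = 7.8/0.811 = 9.62, and then N_2* = 224 - 1.08·9.62 = 214.

N_1* ≈ 9.62, N_2* ≈ 214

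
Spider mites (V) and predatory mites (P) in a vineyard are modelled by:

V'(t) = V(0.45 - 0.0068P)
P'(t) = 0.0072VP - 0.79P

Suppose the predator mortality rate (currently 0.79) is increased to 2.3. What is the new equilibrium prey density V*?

At the interior fixed point, setting dP/dt = 0 with P > 0 fixes V* = (predator death rate)/(VP coefficient) — independent of the other coefficients.
With the change, V* = 2.3/0.0072 = 319; it rises from 110.

V* ≈ 319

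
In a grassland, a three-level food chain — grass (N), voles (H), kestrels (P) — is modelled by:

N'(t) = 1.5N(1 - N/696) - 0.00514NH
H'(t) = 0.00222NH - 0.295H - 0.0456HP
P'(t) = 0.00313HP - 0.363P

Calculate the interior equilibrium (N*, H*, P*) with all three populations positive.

From dP/dt = 0: 0.00313H* = 0.363, so H* = 116.
From dN/dt = 0: 1.5(1 - N*/696) = 0.00514·116, giving N* = 696·(1 - 0.397) = 419.
From dH/dt = 0: 0.00222·419 - 0.295 = 0.0456P*, so P* = 0.636/0.0456 = 13.9.

N* ≈ 419, H* ≈ 116, P* ≈ 13.9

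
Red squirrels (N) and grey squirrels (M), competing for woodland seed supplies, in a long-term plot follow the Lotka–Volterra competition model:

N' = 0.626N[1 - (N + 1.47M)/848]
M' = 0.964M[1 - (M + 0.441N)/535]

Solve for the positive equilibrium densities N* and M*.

Setting both brackets to zero gives the nullclines N + 1.47M = 848 and 0.441N + M = 535.
Substituting M = 535 - 0.441N into the first: N(1 - 1.47·0.441) = 848 - 1.47·535.
So N* = 61.6/0.352 = 175, and then M* = 535 - 0.441·175 = 458.

N* ≈ 175, M* ≈ 458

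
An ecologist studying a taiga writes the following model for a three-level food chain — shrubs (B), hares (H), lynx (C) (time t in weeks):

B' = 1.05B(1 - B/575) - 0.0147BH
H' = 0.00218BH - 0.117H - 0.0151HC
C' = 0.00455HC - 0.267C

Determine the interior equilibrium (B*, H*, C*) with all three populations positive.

From dC/dt = 0: 0.00455H* = 0.267, so H* = 58.7.
From dB/dt = 0: 1.05(1 - B*/575) = 0.0147·58.7, giving B* = 575·(1 - 0.822) = 103.
From dH/dt = 0: 0.00218·103 - 0.117 = 0.0151C*, so C* = 0.107/0.0151 = 7.07.

B* ≈ 103, H* ≈ 58.7, C* ≈ 7.07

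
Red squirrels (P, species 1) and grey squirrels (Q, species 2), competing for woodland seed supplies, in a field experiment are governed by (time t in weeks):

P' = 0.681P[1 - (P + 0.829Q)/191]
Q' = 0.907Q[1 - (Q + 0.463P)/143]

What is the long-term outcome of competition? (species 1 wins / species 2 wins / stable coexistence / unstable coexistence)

Compare the nullcline intercepts: K1/α12 = 191/0.829 = 230 > K2 = 143; K2/α21 = 143/0.463 = 309 > K1 = 191.
Since both inequalities hold, each species can invade when rare, so the interior equilibrium is stable.

stable coexistence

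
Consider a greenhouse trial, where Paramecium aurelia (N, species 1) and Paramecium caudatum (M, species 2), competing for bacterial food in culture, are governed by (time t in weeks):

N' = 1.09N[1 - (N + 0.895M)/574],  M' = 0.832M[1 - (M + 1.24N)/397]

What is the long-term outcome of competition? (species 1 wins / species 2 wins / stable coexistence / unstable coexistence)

Compare the nullcline intercepts: K1/α12 = 574/0.895 = 641 > K2 = 397; K2/α21 = 397/1.24 = 320 < K1 = 574.
Since the inequalities point opposite ways, species 1 can invade but species 2 cannot.

species 1 excludes species 2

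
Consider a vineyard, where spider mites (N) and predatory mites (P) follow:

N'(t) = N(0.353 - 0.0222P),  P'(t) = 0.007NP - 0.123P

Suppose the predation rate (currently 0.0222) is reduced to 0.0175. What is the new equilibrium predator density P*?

At the interior fixed point, setting dN/dt = 0 with N > 0 fixes P* = (prey growth rate)/(NP coefficient) — independent of the other coefficients.
With the change, P* = 0.353/0.0175 = 20.2; it rises from 15.9.

P* ≈ 20.2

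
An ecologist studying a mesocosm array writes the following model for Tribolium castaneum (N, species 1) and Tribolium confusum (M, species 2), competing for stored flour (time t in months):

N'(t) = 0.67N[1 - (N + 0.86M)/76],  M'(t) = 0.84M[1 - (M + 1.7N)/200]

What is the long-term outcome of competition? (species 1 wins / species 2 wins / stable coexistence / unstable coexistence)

species 2 excludes species 1

Compare the nullcline intercepts: K1/α12 = 76/0.86 = 88.4 < K2 = 200; K2/α21 = 200/1.7 = 118 > K1 = 76.
Since the inequalities point opposite ways, species 2 can invade but species 1 cannot.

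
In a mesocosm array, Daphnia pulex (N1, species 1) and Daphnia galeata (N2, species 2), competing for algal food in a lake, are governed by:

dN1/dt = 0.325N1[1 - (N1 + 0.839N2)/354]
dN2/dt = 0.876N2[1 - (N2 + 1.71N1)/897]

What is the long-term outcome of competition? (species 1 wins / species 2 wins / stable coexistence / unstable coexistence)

Compare the nullcline intercepts: K1/α12 = 354/0.839 = 422 < K2 = 897; K2/α21 = 897/1.71 = 525 > K1 = 354.
Since the inequalities point opposite ways, species 2 can invade but species 1 cannot.

species 2 excludes species 1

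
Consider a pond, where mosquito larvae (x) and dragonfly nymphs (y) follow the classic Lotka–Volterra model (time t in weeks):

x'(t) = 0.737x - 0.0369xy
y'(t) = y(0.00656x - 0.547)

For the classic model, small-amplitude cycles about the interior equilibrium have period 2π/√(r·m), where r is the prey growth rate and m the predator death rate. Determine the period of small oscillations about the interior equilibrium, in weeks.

T ≈ 9.9 weeks

Here r = 0.737 and m = 0.547, so r·m = 0.403.
ω = √0.403 = 0.635 per week, hence T = 2π/ω ≈ 9.9 weeks.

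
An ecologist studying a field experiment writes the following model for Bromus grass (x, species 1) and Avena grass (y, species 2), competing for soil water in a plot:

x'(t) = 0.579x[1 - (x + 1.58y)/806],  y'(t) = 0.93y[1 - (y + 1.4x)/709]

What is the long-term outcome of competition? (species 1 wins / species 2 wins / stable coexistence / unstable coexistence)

unstable coexistence (outcome depends on initial conditions)

Compare the nullcline intercepts: K1/α12 = 806/1.58 = 510 < K2 = 709; K2/α21 = 709/1.4 = 506 < K1 = 806.
Since both are reversed, neither can invade when rare; the interior point is a saddle.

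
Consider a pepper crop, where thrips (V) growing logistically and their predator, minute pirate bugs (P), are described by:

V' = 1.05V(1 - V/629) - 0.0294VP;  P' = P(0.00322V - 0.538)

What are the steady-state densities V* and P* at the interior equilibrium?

V* ≈ 167, P* ≈ 26.2

From dP/dt = 0 with P > 0: 0.00322V* = 0.538, so V* = 167.
Substitute into dV/dt = 0: 1.05(1 - 167/629) = 0.0294P*.
The bracket is 0.734, giving P* = 0.771/0.0294 = 26.2.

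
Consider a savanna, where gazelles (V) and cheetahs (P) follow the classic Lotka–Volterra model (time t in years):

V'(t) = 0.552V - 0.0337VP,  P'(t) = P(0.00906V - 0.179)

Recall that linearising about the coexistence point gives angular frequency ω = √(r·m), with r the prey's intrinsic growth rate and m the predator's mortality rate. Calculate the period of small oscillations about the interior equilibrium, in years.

Here r = 0.552 and m = 0.179, so r·m = 0.0988.
ω = √0.0988 = 0.314 per year, hence T = 2π/ω ≈ 20 years.

T ≈ 20 years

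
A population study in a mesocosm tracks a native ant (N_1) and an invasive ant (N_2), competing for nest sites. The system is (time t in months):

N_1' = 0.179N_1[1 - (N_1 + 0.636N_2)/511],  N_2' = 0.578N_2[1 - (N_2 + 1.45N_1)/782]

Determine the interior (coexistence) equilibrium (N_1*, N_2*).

N_1* ≈ 175, N_2* ≈ 528

Setting both brackets to zero gives the nullclines N_1 + 0.636N_2 = 511 and 1.45N_1 + N_2 = 782.
Substituting N_2 = 782 - 1.45N_1 into the first: N_1(1 - 0.636·1.45) = 511 - 0.636·782.
So N_1* = 13.6/0.0778 = 175, and then N_2* = 782 - 1.45·175 = 528.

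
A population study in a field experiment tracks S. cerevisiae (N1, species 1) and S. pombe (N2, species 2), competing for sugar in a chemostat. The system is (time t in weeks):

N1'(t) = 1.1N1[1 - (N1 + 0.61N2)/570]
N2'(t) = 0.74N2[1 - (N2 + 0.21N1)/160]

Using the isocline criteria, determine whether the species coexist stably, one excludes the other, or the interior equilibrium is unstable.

stable coexistence

Compare the nullcline intercepts: K1/α12 = 570/0.61 = 934 > K2 = 160; K2/α21 = 160/0.21 = 762 > K1 = 570.
Since both inequalities hold, each species can invade when rare, so the interior equilibrium is stable.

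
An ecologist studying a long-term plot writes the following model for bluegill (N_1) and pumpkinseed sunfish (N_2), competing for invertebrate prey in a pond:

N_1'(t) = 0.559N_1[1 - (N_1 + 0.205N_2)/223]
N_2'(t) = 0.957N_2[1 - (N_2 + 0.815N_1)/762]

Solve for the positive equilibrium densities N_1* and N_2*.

N_1* ≈ 80.2, N_2* ≈ 697

Setting both brackets to zero gives the nullclines N_1 + 0.205N_2 = 223 and 0.815N_1 + N_2 = 762.
Substituting N_2 = 762 - 0.815N_1 into the first: N_1(1 - 0.205·0.815) = 223 - 0.205·762.
So N_1* = 66.8/0.833 = 80.2, and then N_2* = 762 - 0.815·80.2 = 697.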